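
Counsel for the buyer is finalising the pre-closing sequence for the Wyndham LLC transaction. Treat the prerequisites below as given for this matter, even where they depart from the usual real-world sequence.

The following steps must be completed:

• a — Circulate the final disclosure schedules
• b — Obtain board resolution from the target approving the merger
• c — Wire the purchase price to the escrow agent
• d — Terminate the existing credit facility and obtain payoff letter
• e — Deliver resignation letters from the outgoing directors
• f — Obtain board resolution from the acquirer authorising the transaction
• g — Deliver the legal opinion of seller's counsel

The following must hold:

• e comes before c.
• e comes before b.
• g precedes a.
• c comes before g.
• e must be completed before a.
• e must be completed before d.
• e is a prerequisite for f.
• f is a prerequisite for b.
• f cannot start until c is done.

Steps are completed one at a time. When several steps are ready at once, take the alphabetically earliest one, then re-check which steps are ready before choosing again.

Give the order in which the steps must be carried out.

e c d f b g a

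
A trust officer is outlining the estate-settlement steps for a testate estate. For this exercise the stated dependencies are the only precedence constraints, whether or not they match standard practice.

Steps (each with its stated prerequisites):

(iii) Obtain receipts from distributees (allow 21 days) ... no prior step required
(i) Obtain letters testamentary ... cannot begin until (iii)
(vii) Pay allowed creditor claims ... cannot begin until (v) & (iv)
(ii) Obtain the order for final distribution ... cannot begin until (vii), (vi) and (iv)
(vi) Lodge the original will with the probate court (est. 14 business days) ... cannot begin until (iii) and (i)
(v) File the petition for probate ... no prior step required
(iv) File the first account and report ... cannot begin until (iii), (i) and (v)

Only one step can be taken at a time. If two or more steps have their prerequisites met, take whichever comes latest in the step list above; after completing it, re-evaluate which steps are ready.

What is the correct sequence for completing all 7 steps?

(v) and (iii) have no prerequisites; (v) is listed later, so (v) is first.
That leaves (iii) as the only ready step → (iii).
(i) needed (iii), now all done → (i).
Ready: (iv) and (vi). (iv) is listed later → (iv).
(vii) now also ready, so the ready set is {(vi), (vii)}; (vi) is listed later → (vi).
Next only (vii) has its prerequisites met → (vii).
(ii) is the only step now ready → (ii).

(v) → (iii) → (i) → (iv) → (vi) → (vii) → (ii)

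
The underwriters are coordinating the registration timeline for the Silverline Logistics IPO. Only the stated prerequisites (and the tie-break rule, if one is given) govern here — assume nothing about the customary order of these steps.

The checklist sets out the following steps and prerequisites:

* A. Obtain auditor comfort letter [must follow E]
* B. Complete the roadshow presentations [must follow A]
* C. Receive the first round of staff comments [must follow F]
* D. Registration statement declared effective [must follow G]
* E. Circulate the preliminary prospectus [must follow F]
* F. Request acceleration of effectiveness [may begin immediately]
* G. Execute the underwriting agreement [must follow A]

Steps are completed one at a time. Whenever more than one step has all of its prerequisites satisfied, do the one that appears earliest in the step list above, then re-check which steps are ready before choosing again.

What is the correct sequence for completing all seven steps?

F, C, E, A, B, G, D

F is the only step with nothing outstanding, so it goes first.
C and E are both available; C is listed earlier → C.
That leaves E as the only ready step → E.
Next only A has its prerequisites met → A.
Ready: B and G. B is listed earlier → B.
G is the only step now ready → G.
D needed G, now all done → D.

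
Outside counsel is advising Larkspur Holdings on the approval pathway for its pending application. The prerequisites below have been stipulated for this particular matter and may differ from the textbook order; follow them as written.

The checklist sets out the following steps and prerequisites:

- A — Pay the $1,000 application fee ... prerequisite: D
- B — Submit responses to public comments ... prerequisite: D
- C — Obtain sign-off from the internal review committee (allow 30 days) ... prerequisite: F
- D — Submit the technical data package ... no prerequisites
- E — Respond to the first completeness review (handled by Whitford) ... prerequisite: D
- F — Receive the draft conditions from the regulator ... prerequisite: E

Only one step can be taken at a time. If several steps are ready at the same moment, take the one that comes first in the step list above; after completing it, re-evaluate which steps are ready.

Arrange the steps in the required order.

D has no prerequisites → D first.
Ready: A, B and E. A is listed earlier → A.
Ready: B and E. B is listed earlier → B.
E needed D, now all done → E.
Next only F has its prerequisites met → F.
C needed F, now all done → C.

D, A, B, E, F, C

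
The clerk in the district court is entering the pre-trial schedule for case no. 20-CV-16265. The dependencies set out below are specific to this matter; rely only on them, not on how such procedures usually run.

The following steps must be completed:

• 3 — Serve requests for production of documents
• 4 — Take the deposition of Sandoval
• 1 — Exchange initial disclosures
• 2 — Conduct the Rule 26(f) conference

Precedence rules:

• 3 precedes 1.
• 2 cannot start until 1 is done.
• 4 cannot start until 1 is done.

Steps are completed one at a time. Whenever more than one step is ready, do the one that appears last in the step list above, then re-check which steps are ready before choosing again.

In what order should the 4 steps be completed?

Only 3 has no prerequisites, so it is first.
Next only 1 has its prerequisites met → 1.
Ready: 2 and 4. 2 is listed later → 2.
4 needed 1, now all done → 4.

3 → 1 → 2 → 4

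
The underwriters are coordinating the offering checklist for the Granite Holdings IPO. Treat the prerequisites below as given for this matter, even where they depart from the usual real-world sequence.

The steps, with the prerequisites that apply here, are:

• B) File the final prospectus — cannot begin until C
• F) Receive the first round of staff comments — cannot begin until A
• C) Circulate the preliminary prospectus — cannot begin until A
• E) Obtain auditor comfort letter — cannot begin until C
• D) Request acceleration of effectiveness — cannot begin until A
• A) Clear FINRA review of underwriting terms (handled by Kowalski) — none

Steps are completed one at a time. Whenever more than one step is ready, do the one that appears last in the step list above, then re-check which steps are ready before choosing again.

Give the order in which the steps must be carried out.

A has no prerequisites → A first.
Now D, C and F have their prerequisites met. D is listed later, so D next.
Now C and F have their prerequisites met. C is listed later, so C next.
Now E, F and B have their prerequisites met. E is listed later, so E next.
Now F and B have their prerequisites met. F is listed later, so F next.
B needed C, now all done → B.

A → D → C → E → F → B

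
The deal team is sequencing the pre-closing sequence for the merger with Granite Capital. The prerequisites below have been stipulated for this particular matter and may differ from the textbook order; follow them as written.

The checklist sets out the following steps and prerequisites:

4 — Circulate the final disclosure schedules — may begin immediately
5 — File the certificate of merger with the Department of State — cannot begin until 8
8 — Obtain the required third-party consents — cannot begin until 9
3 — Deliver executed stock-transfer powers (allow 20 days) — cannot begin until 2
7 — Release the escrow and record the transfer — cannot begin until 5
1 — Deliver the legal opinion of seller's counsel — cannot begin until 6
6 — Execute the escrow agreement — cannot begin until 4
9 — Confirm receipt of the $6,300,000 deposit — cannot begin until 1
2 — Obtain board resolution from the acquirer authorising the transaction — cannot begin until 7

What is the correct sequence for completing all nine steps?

4 → 6 → 1 → 9 → 8 → 5 → 7 → 2 → 3

4 is the only step with nothing outstanding, so it goes first.
Next only 6 has its prerequisites met → 6.
Next only 1 has its prerequisites met → 1.
That leaves 9 as the only ready step → 9.
8 needed 9, now all done → 8.
5 is the only step now ready → 5.
Next only 7 has its prerequisites met → 7.
2 needed 7, now all done → 2.
3 needed 2, now all done → 3.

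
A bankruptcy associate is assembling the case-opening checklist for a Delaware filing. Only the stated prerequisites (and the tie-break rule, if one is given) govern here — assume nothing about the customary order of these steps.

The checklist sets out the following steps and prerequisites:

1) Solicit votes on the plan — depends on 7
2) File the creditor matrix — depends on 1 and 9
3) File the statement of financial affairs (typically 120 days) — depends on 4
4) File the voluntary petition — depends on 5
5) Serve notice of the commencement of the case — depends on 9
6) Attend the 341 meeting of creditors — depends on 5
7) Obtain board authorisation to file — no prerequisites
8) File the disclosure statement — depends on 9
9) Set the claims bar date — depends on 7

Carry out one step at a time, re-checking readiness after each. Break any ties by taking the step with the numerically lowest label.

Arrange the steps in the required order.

7 has no prerequisites → 7 first.
Ready: 1 and 9. 1 has the earlier label → 1.
Next only 9 has its prerequisites met → 9.
2, 5 and 8 are all available; 2 has the earlier label → 2.
Now 5 and 8 have their prerequisites met. 5 has the earlier label, so 5 next.
4 and 6 now also ready, so the ready set is {4, 6, 8}; 4 has the earlier label → 4.
3 now also ready, so the ready set is {3, 6, 8}; 3 has the earlier label → 3.
Now 6 and 8 have their prerequisites met. 6 has the earlier label, so 6 next.
Next only 8 has its prerequisites met → 8.

7, 1, 9, 2, 5, 4, 3, 6, 8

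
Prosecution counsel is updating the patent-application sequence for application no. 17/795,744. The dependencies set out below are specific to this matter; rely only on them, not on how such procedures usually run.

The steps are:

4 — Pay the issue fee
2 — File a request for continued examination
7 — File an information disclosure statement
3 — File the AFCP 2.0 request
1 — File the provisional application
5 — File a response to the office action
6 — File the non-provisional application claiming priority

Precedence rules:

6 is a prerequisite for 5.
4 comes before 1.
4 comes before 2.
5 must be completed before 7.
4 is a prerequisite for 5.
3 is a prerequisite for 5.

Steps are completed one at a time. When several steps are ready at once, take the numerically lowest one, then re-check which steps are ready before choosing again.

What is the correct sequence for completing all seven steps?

Nothing is required for 3, 4 and 6. 3 has the earlier label → 3 first.
Now 4 and 6 have their prerequisites met. 4 has the earlier label, so 4 next.
Now 1, 2 and 6 have their prerequisites met. 1 has the earlier label, so 1 next.
Now 2 and 6 have their prerequisites met. 2 has the earlier label, so 2 next.
That leaves 6 as the only ready step → 6.
That leaves 5 as the only ready step → 5.
That leaves 7 as the only ready step → 7.

3, 4, 1, 2, 6, 5, 7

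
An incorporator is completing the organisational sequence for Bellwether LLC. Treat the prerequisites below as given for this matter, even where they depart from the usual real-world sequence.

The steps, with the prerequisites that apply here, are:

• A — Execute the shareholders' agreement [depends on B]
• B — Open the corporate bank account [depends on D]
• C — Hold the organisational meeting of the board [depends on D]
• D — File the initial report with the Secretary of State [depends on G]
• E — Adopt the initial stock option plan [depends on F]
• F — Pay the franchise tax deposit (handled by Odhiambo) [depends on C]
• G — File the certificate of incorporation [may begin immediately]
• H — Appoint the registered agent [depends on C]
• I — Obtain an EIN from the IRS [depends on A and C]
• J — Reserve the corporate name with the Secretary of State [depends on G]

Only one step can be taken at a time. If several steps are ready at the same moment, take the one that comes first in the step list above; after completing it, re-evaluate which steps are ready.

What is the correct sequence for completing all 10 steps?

Only G has no prerequisites, so it is first.
Now D and J have their prerequisites met. D is listed earlier, so D next.
B and C now also ready, so the ready set is {B, C, J}; B is listed earlier → B.
A now also ready, so the ready set is {A, C, J}; A is listed earlier → A.
C and J are both available; C is listed earlier → C.
F, H and I now also ready, so the ready set is {F, H, I, J}; F is listed earlier → F.
E, H, I and J are all available; E is listed earlier → E.
Ready: H, I and J. H is listed earlier → H.
I and J are both available; I is listed earlier → I.
J is the only step now ready → J.

G → D → B → A → C → F → E → H → I → J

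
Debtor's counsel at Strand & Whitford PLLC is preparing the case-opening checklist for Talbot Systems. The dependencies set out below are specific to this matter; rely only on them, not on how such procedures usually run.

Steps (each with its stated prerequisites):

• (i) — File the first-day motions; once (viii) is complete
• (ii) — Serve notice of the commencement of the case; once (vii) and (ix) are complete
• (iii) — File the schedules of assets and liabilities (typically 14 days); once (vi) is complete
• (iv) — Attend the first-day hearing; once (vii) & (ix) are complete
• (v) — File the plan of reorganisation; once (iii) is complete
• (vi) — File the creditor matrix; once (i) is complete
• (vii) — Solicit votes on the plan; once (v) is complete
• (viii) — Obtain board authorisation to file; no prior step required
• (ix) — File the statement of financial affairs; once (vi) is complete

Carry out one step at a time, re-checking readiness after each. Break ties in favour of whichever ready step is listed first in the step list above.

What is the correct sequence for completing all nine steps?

(viii) is the only step with nothing outstanding, so it goes first.
(i) needed (viii), now all done → (i).
That leaves (vi) as the only ready step → (vi).
(iii) and (ix) are both available; (iii) is listed earlier → (iii).
(v) and (ix) are both available; (v) is listed earlier → (v).
(vii) now also ready, so the ready set is {(vii), (ix)}; (vii) is listed earlier → (vii).
Next only (ix) has its prerequisites met → (ix).
Now (ii) and (iv) have their prerequisites met. (ii) is listed earlier, so (ii) next.
(iv) is the only step now ready → (iv).

(viii), (i), (vi), (iii), (v), (vii), (ix), (ii), (iv)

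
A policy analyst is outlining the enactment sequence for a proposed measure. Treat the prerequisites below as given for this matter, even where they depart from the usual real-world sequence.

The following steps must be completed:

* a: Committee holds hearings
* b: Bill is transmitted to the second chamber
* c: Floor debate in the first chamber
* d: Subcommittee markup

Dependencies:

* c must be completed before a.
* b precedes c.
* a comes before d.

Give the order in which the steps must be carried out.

b, c, a, d

b has no prerequisites → b first.
c is the only step now ready → c.
a is the only step now ready → a.
d needed a, now all done → d.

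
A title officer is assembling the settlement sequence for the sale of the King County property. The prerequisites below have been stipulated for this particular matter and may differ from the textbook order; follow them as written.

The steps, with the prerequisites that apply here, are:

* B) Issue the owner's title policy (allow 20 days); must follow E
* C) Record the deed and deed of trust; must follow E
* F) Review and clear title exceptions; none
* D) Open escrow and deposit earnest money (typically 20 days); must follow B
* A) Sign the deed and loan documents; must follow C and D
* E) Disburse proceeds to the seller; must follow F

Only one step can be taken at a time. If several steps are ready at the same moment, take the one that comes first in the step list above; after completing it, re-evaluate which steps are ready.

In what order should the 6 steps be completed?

F, E, B, C, D, A

F has no prerequisites → F first.
E needed F, now all done → E.
B and C are both available; B is listed earlier → B.
Ready: C and D. C is listed earlier → C.
D needed B, now all done → D.
A is the only step now ready → A.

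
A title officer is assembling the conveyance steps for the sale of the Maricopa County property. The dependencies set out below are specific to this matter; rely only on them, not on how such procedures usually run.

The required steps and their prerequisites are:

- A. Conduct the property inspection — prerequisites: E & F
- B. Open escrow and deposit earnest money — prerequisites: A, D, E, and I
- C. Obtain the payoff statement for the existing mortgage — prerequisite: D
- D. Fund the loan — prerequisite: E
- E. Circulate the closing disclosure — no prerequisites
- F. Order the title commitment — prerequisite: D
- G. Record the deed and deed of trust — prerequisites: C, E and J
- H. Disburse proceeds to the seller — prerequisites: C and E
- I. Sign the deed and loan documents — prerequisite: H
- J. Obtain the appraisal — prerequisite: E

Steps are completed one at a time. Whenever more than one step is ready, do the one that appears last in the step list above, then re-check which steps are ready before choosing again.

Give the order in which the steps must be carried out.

E is the only step with nothing outstanding, so it goes first.
J and D are both available; J is listed later → J.
Next only D has its prerequisites met → D.
Now F and C have their prerequisites met. F is listed later, so F next.
C and A are both available; C is listed later → C.
Ready: H, G and A. H is listed later → H.
I now also ready, so the ready set is {I, G, A}; I is listed later → I.
Now G and A have their prerequisites met. G is listed later, so G next.
A is the only step now ready → A.
B needed I, E, D and A, now all done → B.

E → J → D → F → C → H → I → G → A → B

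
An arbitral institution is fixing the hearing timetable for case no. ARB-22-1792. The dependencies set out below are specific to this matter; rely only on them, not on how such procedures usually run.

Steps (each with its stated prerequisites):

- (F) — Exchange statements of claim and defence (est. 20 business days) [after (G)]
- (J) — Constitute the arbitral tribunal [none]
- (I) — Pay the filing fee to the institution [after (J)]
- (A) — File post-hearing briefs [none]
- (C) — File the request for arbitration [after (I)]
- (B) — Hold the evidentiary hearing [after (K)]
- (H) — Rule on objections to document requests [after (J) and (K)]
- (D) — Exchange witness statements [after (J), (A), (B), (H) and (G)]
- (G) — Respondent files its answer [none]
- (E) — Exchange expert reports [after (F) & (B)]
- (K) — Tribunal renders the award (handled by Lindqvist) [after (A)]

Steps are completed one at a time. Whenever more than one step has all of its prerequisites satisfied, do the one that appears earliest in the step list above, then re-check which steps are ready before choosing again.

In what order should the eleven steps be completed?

(J), (A) and (G) have no prerequisites; (J) is listed earlier, so (J) is first.
(I) now also ready, so the ready set is {(I), (A), (G)}; (I) is listed earlier → (I).
(C) now also ready, so the ready set is {(A), (C), (G)}; (A) is listed earlier → (A).
Ready: (C), (G) and (K). (C) is listed earlier → (C).
Ready: (G) and (K). (G) is listed earlier → (G).
(F) now also ready, so the ready set is {(F), (K)}; (F) is listed earlier → (F).
Next only (K) has its prerequisites met → (K).
Ready: (B) and (H). (B) is listed earlier → (B).
(E) now also ready, so the ready set is {(H), (E)}; (H) is listed earlier → (H).
(D) and (E) are both available; (D) is listed earlier → (D).
That leaves (E) as the only ready step → (E).

(J) (I) (A) (C) (G) (F) (K) (B) (H) (D) (E)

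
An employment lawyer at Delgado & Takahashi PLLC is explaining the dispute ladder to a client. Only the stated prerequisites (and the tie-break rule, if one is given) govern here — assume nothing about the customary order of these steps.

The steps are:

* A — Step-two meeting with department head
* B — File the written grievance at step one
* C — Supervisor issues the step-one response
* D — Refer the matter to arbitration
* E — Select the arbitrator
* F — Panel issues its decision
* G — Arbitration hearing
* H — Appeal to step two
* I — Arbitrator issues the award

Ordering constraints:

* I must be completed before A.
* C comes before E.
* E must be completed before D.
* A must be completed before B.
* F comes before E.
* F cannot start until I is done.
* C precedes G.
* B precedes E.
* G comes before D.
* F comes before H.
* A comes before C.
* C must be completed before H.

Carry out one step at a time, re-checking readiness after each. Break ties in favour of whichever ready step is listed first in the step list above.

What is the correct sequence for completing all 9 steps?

I A B C F E G D H

I is the only step with nothing outstanding, so it goes first.
Now A and F have their prerequisites met. A is listed earlier, so A next.
B and C now also ready, so the ready set is {B, C, F}; B is listed earlier → B.
Ready: C and F. C is listed earlier → C.
G now also ready, so the ready set is {F, G}; F is listed earlier → F.
E and H now also ready, so the ready set is {E, G, H}; E is listed earlier → E.
G and H are both available; G is listed earlier → G.
D and H are both available; D is listed earlier → D.
That leaves H as the only ready step → H.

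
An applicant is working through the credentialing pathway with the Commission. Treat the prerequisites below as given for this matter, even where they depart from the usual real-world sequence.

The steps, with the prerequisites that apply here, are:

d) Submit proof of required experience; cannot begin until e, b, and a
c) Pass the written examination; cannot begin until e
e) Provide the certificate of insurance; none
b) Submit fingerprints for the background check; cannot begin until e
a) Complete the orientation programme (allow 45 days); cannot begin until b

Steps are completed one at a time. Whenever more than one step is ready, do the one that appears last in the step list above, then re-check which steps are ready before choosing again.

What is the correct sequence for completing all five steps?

e, b, a, c, d

Only e has no prerequisites, so it is first.
Now b and c have their prerequisites met. b is listed later, so b next.
Ready: a and c. a is listed later → a.
d now also ready, so the ready set is {c, d}; c is listed later → c.
d needed a, b and e, now all done → d.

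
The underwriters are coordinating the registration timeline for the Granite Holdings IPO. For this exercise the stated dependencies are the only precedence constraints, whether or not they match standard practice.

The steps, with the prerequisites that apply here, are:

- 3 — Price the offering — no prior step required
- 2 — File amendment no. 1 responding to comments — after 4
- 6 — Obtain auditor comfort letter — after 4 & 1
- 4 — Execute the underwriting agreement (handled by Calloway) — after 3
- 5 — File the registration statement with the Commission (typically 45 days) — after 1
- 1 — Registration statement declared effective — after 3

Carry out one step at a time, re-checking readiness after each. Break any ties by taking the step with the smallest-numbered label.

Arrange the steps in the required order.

3 is the only step with nothing outstanding, so it goes first.
1 and 4 are both available; 1 has the earlier label → 1.
Ready: 4 and 5. 4 has the earlier label → 4.
2 and 6 now also ready, so the ready set is {2, 5, 6}; 2 has the earlier label → 2.
Now 5 and 6 have their prerequisites met. 5 has the earlier label, so 5 next.
That leaves 6 as the only ready step → 6.

3 1 4 2 5 6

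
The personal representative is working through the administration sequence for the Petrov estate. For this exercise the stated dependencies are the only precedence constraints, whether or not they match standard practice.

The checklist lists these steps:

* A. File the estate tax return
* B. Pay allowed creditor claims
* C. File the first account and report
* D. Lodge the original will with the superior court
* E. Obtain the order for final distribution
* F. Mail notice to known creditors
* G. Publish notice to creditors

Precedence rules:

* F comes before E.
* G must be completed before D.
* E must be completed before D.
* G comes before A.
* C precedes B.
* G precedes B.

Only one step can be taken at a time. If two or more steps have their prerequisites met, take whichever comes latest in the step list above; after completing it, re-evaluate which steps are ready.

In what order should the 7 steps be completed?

G, F, E, D, C, B, A

Nothing is required for G, F and C. G is listed later → G first.
Ready: F, C and A. F is listed later → F.
Ready: E, C and A. E is listed later → E.
D now also ready, so the ready set is {D, C, A}; D is listed later → D.
Now C and A have their prerequisites met. C is listed later, so C next.
B and A are both available; B is listed later → B.
A is the only step now ready → A.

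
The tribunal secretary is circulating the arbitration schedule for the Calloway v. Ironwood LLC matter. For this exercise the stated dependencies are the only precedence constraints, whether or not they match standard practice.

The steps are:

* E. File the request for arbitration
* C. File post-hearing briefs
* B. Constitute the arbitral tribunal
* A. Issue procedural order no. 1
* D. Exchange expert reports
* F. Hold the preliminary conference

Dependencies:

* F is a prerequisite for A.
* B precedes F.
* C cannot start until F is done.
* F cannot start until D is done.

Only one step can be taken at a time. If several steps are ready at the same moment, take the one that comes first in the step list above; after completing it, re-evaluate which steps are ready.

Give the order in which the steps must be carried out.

Nothing is required for E, B and D. E is listed earlier → E first.
B and D are both available; B is listed earlier → B.
Next only D has its prerequisites met → D.
That leaves F as the only ready step → F.
Ready: C and A. C is listed earlier → C.
A needed F, now all done → A.

E, B, D, F, C, A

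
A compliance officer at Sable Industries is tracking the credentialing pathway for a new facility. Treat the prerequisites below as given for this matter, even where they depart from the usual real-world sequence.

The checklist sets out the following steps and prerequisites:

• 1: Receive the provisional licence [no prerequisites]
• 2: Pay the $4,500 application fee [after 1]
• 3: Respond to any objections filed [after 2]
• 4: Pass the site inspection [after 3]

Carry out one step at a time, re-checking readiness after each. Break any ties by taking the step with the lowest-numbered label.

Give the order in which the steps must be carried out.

1 2 3 4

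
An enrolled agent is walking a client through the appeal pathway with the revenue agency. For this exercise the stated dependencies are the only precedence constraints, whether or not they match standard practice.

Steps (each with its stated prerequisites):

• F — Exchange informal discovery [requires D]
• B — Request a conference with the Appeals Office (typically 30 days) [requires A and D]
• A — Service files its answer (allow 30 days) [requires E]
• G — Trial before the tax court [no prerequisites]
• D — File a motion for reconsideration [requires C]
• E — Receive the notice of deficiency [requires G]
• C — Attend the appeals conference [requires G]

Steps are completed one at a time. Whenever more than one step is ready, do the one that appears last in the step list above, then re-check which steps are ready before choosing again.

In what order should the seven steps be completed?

G → C → E → D → A → B → F

G has no prerequisites → G first.
Ready: C and E. C is listed later → C.
Now E and D have their prerequisites met. E is listed later, so E next.
Now D and A have their prerequisites met. D is listed later, so D next.
Now A and F have their prerequisites met. A is listed later, so A next.
Now B and F have their prerequisites met. B is listed later, so B next.
F is the only step now ready → F.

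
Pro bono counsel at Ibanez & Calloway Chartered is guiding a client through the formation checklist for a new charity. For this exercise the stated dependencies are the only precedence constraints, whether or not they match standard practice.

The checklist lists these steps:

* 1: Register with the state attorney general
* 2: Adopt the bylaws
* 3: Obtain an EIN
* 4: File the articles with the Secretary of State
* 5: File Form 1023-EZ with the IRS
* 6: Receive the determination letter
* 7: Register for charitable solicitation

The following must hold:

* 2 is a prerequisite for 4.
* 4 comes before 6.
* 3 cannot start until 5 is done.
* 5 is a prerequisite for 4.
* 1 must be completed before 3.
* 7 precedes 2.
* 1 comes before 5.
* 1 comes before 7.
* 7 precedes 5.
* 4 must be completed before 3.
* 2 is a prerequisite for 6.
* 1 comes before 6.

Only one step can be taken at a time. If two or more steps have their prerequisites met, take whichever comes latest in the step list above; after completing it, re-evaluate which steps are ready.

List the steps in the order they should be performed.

1 → 7 → 5 → 2 → 4 → 6 → 3

1 is the only step with nothing outstanding, so it goes first.
7 is the only step now ready → 7.
Ready: 5 and 2. 5 is listed later → 5.
2 needed 7, now all done → 2.
4 is the only step now ready → 4.
6 and 3 are both available; 6 is listed later → 6.
Next only 3 has its prerequisites met → 3.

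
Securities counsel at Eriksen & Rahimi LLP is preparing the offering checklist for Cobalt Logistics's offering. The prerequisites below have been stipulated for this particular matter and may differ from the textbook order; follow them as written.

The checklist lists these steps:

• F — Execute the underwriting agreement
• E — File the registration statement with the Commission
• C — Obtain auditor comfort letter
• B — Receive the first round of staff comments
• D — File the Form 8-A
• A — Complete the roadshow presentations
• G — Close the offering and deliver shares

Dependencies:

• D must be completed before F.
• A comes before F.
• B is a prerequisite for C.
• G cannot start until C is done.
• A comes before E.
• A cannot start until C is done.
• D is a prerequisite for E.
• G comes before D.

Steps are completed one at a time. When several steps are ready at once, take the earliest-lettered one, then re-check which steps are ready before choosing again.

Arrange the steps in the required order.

B, C, A, G, D, E, F

B is the only step with nothing outstanding, so it goes first.
C needed B, now all done → C.
Now A and G have their prerequisites met. A has the earlier label, so A next.
G is the only step now ready → G.
That leaves D as the only ready step → D.
Now E and F have their prerequisites met. E has the earlier label, so E next.
F needed A and D, now all done → F.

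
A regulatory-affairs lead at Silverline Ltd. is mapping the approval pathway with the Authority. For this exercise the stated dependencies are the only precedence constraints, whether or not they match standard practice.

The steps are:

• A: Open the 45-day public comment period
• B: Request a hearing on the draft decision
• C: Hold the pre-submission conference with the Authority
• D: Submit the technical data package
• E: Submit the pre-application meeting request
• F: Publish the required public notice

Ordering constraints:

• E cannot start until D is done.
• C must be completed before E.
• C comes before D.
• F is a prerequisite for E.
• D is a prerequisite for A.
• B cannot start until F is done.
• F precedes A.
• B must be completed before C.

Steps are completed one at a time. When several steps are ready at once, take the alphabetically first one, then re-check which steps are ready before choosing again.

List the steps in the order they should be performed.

F, B, C, D, A, E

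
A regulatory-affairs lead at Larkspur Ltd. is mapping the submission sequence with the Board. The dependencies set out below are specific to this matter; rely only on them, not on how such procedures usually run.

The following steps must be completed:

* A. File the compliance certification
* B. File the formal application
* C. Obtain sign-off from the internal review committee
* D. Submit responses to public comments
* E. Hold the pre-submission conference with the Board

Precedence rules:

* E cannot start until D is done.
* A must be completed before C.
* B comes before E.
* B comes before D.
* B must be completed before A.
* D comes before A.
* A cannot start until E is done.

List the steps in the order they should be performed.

B → D → E → A → C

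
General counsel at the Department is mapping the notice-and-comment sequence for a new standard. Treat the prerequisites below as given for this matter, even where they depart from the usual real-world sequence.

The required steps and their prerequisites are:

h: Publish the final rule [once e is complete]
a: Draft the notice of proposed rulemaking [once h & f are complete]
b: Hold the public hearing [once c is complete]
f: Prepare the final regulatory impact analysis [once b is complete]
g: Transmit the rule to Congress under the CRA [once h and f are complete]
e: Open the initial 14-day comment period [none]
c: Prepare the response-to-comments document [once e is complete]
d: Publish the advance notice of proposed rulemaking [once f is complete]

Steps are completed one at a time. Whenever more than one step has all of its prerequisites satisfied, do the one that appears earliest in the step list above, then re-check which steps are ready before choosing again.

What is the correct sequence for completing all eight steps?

e h c b f a g d

Only e has no prerequisites, so it is first.
Ready: h and c. h is listed earlier → h.
That leaves c as the only ready step → c.
b needed c, now all done → b.
Next only f has its prerequisites met → f.
Ready: a, g and d. a is listed earlier → a.
Ready: g and d. g is listed earlier → g.
d needed f, now all done → d.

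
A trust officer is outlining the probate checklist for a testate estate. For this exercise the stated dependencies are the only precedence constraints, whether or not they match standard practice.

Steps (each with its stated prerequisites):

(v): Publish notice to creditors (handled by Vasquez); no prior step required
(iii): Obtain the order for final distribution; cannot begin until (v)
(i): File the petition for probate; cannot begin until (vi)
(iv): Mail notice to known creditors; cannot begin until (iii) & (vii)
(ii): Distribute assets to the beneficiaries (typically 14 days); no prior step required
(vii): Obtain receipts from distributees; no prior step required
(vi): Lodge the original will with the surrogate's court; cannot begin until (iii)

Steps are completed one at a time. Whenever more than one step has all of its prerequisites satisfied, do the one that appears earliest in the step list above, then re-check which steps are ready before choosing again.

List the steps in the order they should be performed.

(v) (iii) (ii) (vii) (iv) (vi) (i)

Nothing is required for (v), (ii) and (vii). (v) is listed earlier → (v) first.
(iii), (ii) and (vii) are all available; (iii) is listed earlier → (iii).
Ready: (ii), (vii) and (vi). (ii) is listed earlier → (ii).
(vii) and (vi) are both available; (vii) is listed earlier → (vii).
Now (iv) and (vi) have their prerequisites met. (iv) is listed earlier, so (iv) next.
Next only (vi) has its prerequisites met → (vi).
(i) is the only step now ready → (i).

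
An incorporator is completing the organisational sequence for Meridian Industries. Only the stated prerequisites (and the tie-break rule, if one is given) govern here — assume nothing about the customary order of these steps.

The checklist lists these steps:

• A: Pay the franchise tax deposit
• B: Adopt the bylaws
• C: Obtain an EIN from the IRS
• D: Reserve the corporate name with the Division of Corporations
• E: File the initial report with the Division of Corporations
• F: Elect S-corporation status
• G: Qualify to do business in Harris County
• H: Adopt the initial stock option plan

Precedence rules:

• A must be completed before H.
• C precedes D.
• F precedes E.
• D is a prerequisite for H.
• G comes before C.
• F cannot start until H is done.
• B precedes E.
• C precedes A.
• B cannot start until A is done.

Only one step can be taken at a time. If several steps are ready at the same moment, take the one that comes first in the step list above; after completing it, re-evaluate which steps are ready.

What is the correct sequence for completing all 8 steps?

G has no prerequisites → G first.
Next only C has its prerequisites met → C.
Now A and D have their prerequisites met. A is listed earlier, so A next.
Now B and D have their prerequisites met. B is listed earlier, so B next.
D needed C, now all done → D.
H needed A and D, now all done → H.
F needed H, now all done → F.
That leaves E as the only ready step → E.

G, C, A, B, D, H, F, E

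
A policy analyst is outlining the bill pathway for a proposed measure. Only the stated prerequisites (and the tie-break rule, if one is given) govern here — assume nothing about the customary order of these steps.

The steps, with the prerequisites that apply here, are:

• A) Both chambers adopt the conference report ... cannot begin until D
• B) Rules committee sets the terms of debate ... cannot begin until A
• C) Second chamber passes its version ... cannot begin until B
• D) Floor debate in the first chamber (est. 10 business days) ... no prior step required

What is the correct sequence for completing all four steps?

D has no prerequisites → D first.
A needed D, now all done → A.
That leaves B as the only ready step → B.
C needed B, now all done → C.

D → A → B → C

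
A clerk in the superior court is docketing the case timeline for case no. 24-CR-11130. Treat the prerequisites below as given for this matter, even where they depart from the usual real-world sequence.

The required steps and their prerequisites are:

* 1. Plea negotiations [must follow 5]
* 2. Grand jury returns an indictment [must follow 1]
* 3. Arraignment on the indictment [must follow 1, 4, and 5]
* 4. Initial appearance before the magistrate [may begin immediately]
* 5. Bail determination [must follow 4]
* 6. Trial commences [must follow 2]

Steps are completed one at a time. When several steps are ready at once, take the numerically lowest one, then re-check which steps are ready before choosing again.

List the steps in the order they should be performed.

4 → 5 → 1 → 2 → 3 → 6

4 has no prerequisites → 4 first.
5 is the only step now ready → 5.
Next only 1 has its prerequisites met → 1.
Ready: 2 and 3. 2 has the earlier label → 2.
3 and 6 are both available; 3 has the earlier label → 3.
Next only 6 has its prerequisites met → 6.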